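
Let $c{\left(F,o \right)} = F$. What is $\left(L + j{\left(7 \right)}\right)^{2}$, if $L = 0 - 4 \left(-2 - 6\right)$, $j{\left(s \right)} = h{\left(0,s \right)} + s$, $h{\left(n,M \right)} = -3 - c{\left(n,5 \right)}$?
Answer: $1296$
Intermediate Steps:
$h{\left(n,M \right)} = -3 - n$
$j{\left(s \right)} = -3 + s$ ($j{\left(s \right)} = \left(-3 - 0\right) + s = \left(-3 + 0\right) + s = -3 + s$)
$L = 32$ ($L = 0 - 4 \left(-2 - 6\right) = 0 - -32 = 0 + 32 = 32$)
$\left(L + j{\left(7 \right)}\right)^{2} = \left(32 + \left(-3 + 7\right)\right)^{2} = \left(32 + 4\right)^{2} = 36^{2} = 1296$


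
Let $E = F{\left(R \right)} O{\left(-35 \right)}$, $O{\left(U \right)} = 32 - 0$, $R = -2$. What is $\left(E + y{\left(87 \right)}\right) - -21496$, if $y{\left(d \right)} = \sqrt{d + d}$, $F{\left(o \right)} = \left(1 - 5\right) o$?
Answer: $21752 + \sqrt{174} \approx 21765.0$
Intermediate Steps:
$O{\left(U \right)} = 32$ ($O{\left(U \right)} = 32 + 0 = 32$)
$F{\left(o \right)} = - 4 o$
$y{\left(d \right)} = \sqrt{2} \sqrt{d}$ ($y{\left(d \right)} = \sqrt{2 d} = \sqrt{2} \sqrt{d}$)
$E = 256$ ($E = \left(-4\right) \left(-2\right) 32 = 8 \cdot 32 = 256$)
$\left(E + y{\left(87 \right)}\right) - -21496 = \left(256 + \sqrt{2} \sqrt{87}\right) - -21496 = \left(256 + \sqrt{174}\right) + 21496 = 21752 + \sqrt{174}$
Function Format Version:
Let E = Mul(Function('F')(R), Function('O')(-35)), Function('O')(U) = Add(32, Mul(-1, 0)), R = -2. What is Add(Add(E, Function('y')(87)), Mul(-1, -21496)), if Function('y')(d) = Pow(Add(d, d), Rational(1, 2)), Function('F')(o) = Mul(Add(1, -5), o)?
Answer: Add(21752, Pow(174, Rational(1, 2))) ≈ 21765.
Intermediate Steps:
Function('O')(U) = 32 (Function('O')(U) = Add(32, 0) = 32)
Function('F')(o) = Mul(-4, o)
Function('y')(d) = Mul(Pow(2, Rational(1, 2)), Pow(d, Rational(1, 2))) (Function('y')(d) = Pow(Mul(2, d), Rational(1, 2)) = Mul(Pow(2, Rational(1, 2)), Pow(d, Rational(1, 2))))
E = 256 (E = Mul(Mul(-4, -2), 32) = Mul(8, 32) = 256)
Add(Add(E, Function('y')(87)), Mul(-1, -21496)) = Add(Add(256, Mul(Pow(2, Rational(1, 2)), Pow(87, Rational(1, 2)))), Mul(-1, -21496)) = Add(Add(256, Pow(174, Rational(1, 2))), 21496) = Add(21752, Pow(174, Rational(1, 2)))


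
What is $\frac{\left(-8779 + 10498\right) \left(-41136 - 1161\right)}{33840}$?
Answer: $- \frac{8078727}{3760} \approx -2148.6$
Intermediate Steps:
$\frac{\left(-8779 + 10498\right) \left(-41136 - 1161\right)}{33840} = 1719 \left(-42297\right) \frac{1}{33840} = \left(-72708543\right) \frac{1}{33840} = - \frac{8078727}{3760}$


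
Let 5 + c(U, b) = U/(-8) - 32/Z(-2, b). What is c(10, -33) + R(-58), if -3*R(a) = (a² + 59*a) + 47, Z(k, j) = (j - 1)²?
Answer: -9055/3468 ≈ -2.6110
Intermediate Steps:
Z(k, j) = (-1 + j)²
c(U, b) = -5 - 32/(-1 + b)² - U/8 (c(U, b) = -5 + (U/(-8) - 32/(-1 + b)²) = -5 + (U*(-⅛) - 32/(-1 + b)²) = -5 + (-U/8 - 32/(-1 + b)²) = -5 + (-32/(-1 + b)² - U/8) = -5 - 32/(-1 + b)² - U/8)
R(a) = -47/3 - 59*a/3 - a²/3 (R(a) = -((a² + 59*a) + 47)/3 = -(47 + a² + 59*a)/3 = -47/3 - 59*a/3 - a²/3)
c(10, -33) + R(-58) = (-5 - 32/(-1 - 33)² - ⅛*10) + (-47/3 - 59/3*(-58) - ⅓*(-58)²) = (-5 - 32/(-34)² - 5/4) + (-47/3 + 3422/3 - ⅓*3364) = (-5 - 32*1/1156 - 5/4) + (-47/3 + 3422/3 - 3364/3) = (-5 - 8/289 - 5/4) + 11/3 = -7257/1156 + 11/3 = -9055/3468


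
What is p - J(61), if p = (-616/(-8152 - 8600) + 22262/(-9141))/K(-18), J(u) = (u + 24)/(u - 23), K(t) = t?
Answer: -510026543/242455884 ≈ -2.1036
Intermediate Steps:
J(u) = (24 + u)/(-23 + u)
p = 1700473/12760836 (p = (-616/(-8152 - 8600) + 22262/(-9141))/(-18) = (-616/(-16752) + 22262*(-1/9141))*(-1/18) = (-616*(-1/16752) - 22262/9141)*(-1/18) = (77/2094 - 22262/9141)*(-1/18) = -5101419/2126806*(-1/18) = 1700473/12760836 ≈ 0.13326)
p - J(61) = 1700473/12760836 - (24 + 61)/(-23 + 61) = 1700473/12760836 - 85/38 = -510026543/242455884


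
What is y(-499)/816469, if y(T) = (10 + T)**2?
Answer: 239121/816469 ≈ 0.29287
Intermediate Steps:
y(-499)/816469 = (10 - 499)**2/816469 = (-489)**2*(1/816469) = 239121*(1/816469) = 239121/816469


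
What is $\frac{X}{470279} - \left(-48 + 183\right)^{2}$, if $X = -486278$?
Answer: $- \frac{8571321053}{470279} \approx -18226.0$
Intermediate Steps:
$\frac{X}{470279} - \left(-48 + 183\right)^{2} = - \frac{486278}{470279} - \left(-48 + 183\right)^{2} = \left(-486278\right) \frac{1}{470279} - 135^{2} = - \frac{486278}{470279} - 18225 = - \frac{8571321053}{470279}$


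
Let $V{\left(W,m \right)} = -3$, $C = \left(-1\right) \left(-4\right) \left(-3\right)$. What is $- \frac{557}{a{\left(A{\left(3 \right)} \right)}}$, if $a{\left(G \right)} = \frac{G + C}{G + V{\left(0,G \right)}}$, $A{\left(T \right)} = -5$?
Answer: $- \frac{4456}{17} \approx -262.12$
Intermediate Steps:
$C = -12$ ($C = 4 \left(-3\right) = -12$)
$a{\left(G \right)} = \frac{-12 + G}{-3 + G}$ ($a{\left(G \right)} = \frac{G - 12}{G - 3} = \frac{-12 + G}{-3 + G}$)
$- \frac{557}{a{\left(A{\left(3 \right)} \right)}} = - \frac{557}{\frac{1}{-3 - 5} \left(-12 - 5\right)} = - \frac{557}{\frac{1}{-8} \left(-17\right)} = - \frac{557}{\left(- \frac{1}{8}\right) \left(-17\right)} = - \frac{557}{\frac{17}{8}} = \left(-557\right) \frac{8}{17} = - \frac{4456}{17}$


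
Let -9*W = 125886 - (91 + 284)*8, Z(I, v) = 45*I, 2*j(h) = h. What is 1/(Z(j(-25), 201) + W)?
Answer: -2/28433 ≈ -7.0341e-5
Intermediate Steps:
j(h) = h/2
W = -13654 (W = -(125886 - (91 + 284)*8)/9 = -(125886 - 375*8)/9 = -(125886 - 1*3000)/9 = -(125886 - 3000)/9 = -⅑*122886 = -13654)
1/(Z(j(-25), 201) + W) = 1/(45*((½)*(-25)) - 13654) = 1/(45*(-25/2) - 13654) = 1/(-1125/2 - 13654) = 1/(-28433/2) = -2/28433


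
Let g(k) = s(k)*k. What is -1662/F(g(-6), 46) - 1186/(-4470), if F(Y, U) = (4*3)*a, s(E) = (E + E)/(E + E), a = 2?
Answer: -616723/8940 ≈ -68.985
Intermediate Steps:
s(E) = 1 (s(E) = (2*E)/((2*E)) = (2*E)*(1/(2*E)) = 1)
g(k) = k (g(k) = 1*k = k)
F(Y, U) = 24 (F(Y, U) = (4*3)*2 = 12*2 = 24)
-1662/F(g(-6), 46) - 1186/(-4470) = -1662/24 - 1186/(-4470) = -1662*1/24 - 1186*(-1/4470) = -277/4 + 593/2235 = -616723/8940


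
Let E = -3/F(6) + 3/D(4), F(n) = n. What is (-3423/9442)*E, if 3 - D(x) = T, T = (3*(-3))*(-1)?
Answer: 3423/9442 ≈ 0.36253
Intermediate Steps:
T = 9 (T = -9*(-1) = 9)
D(x) = -6 (D(x) = 3 - 1*9 = 3 - 9 = -6)
E = -1 (E = -3/6 + 3/(-6) = -3*⅙ + 3*(-⅙) = -½ - ½ = -1)
(-3423/9442)*E = -3423/9442*(-1) = 3423/9442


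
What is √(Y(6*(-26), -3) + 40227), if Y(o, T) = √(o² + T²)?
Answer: √(40227 + 3*√2705) ≈ 200.96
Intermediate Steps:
Y(o, T) = √(T² + o²)
√(Y(6*(-26), -3) + 40227) = √(√((-3)² + (6*(-26))²) + 40227) = √(√(9 + (-156)²) + 40227) = √(√(9 + 24336) + 40227) = √(√24345 + 40227) = √(3*√2705 + 40227) = √(40227 + 3*√2705)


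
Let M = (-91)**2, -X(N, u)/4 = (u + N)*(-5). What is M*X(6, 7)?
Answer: 2153060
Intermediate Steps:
X(N, u) = 20*N + 20*u (X(N, u) = -4*(u + N)*(-5) = -4*(N + u)*(-5) = -4*(-5*N - 5*u) = 20*N + 20*u)
M = 8281
M*X(6, 7) = 8281*(20*6 + 20*7) = 8281*(120 + 140) = 8281*260 = 2153060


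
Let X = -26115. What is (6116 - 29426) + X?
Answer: -49425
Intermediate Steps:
(6116 - 29426) + X = (6116 - 29426) - 26115 = -23310 - 26115 = -49425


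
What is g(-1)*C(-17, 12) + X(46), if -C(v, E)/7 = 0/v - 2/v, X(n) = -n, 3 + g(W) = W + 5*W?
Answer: -656/17 ≈ -38.588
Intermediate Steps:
g(W) = -3 + 6*W (g(W) = -3 + (W + 5*W) = -3 + 6*W)
C(v, E) = 14/v (C(v, E) = -7*(0/v - 2/v) = -7*(0 - 2/v) = -(-14)/v = 14/v)
g(-1)*C(-17, 12) + X(46) = (-3 + 6*(-1))*(14/(-17)) - 1*46 = (-3 - 6)*(14*(-1/17)) - 46 = -9*(-14/17) - 46 = 126/17 - 46 = -656/17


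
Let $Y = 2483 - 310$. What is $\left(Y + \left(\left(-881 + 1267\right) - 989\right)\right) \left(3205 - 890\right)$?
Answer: $3634550$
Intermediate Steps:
$Y = 2173$ ($Y = 2483 - 310 = 2173$)
$\left(Y + \left(\left(-881 + 1267\right) - 989\right)\right) \left(3205 - 890\right) = \left(2173 + \left(\left(-881 + 1267\right) - 989\right)\right) \left(3205 - 890\right) = \left(2173 + \left(386 - 989\right)\right) 2315 = \left(2173 - 603\right) 2315 = 1570 \cdot 2315 = 3634550$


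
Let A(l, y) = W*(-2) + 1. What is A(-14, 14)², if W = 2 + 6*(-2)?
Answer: 441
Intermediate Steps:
W = -10 (W = 2 - 12 = -10)
A(l, y) = 21 (A(l, y) = -10*(-2) + 1 = 20 + 1 = 21)
A(-14, 14)² = 21² = 441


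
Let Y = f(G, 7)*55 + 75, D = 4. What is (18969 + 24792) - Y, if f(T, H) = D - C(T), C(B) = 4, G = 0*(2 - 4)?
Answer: 43686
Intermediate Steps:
G = 0 (G = 0*(-2) = 0)
f(T, H) = 0 (f(T, H) = 4 - 1*4 = 4 - 4 = 0)
Y = 75 (Y = 0*55 + 75 = 0 + 75 = 75)
(18969 + 24792) - Y = (18969 + 24792) - 1*75 = 43761 - 75 = 43686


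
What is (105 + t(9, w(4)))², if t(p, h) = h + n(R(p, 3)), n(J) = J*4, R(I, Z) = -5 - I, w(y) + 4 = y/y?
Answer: 2116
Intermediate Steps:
w(y) = -3 (w(y) = -4 + y/y = -4 + 1 = -3)
n(J) = 4*J
t(p, h) = -20 + h - 4*p (t(p, h) = h + 4*(-5 - p) = h + (-20 - 4*p) = -20 + h - 4*p)
(105 + t(9, w(4)))² = (105 + (-20 - 3 - 4*9))² = (105 + (-20 - 3 - 36))² = (105 - 59)² = 46² = 2116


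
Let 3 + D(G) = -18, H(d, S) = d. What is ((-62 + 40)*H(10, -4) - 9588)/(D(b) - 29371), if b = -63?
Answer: 613/1837 ≈ 0.33370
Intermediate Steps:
D(G) = -21 (D(G) = -3 - 18 = -21)
((-62 + 40)*H(10, -4) - 9588)/(D(b) - 29371) = ((-62 + 40)*10 - 9588)/(-21 - 29371) = (-22*10 - 9588)/(-29392) = (-220 - 9588)*(-1/29392) = -9808*(-1/29392) = 613/1837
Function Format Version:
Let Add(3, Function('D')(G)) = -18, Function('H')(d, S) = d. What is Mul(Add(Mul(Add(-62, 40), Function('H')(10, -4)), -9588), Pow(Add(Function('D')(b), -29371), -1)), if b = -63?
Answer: Rational(613, 1837) ≈ 0.33370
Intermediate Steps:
Function('D')(G) = -21 (Function('D')(G) = Add(-3, -18) = -21)
Mul(Add(Mul(Add(-62, 40), Function('H')(10, -4)), -9588), Pow(Add(Function('D')(b), -29371), -1)) = Mul(Add(Mul(Add(-62, 40), 10), -9588), Pow(Add(-21, -29371), -1)) = Mul(Add(Mul(-22, 10), -9588), Pow(-29392, -1)) = Mul(Add(-220, -9588), Rational(-1, 29392)) = Mul(-9808, Rational(-1, 29392)) = Rational(613, 1837)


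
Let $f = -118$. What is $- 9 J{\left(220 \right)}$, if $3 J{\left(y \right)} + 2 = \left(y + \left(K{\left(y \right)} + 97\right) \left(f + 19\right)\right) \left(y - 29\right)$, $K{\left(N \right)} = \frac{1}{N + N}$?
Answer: $\frac{215063757}{40} \approx 5.3766 \cdot 10^{6}$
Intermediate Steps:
$K{\left(N \right)} = \frac{1}{2 N}$
$J{\left(y \right)} = - \frac{2}{3} + \frac{\left(-29 + y\right) \left(-9603 + y - \frac{99}{2 y}\right)}{3}$ ($J{\left(y \right)} = - \frac{2}{3} + \frac{\left(y + \left(\frac{1}{2 y} + 97\right) \left(-118 + 19\right)\right) \left(y - 29\right)}{3} = - \frac{2}{3} + \frac{\left(y + \left(97 + \frac{1}{2 y}\right) \left(-99\right)\right) \left(-29 + y\right)}{3} = - \frac{2}{3} + \frac{\left(y - \left(9603 + \frac{99}{2 y}\right)\right) \left(-29 + y\right)}{3} = - \frac{2}{3} + \frac{\left(-9603 + y - \frac{99}{2 y}\right) \left(-29 + y\right)}{3} = - \frac{2}{3} + \frac{\left(-29 + y\right) \left(-9603 + y - \frac{99}{2 y}\right)}{3}$)
$- 9 J{\left(220 \right)} = - 9 \frac{2871 + 220 \left(556871 - 4238080 + 2 \cdot 220^{2}\right)}{6 \cdot 220} = - 9 \cdot \frac{1}{6} \cdot \frac{1}{220} \left(2871 + 220 \left(556871 - 4238080 + 2 \cdot 48400\right)\right) = - 9 \cdot \frac{1}{6} \cdot \frac{1}{220} \left(2871 + 220 \left(556871 - 4238080 + 96800\right)\right) = - 9 \cdot \frac{1}{6} \cdot \frac{1}{220} \left(2871 + 220 \left(-3584409\right)\right) = - 9 \cdot \frac{1}{6} \cdot \frac{1}{220} \left(2871 - 788569980\right) = - 9 \cdot \frac{1}{6} \cdot \frac{1}{220} \left(-788567109\right) = \left(-9\right) \left(- \frac{23895973}{40}\right) = \frac{215063757}{40}$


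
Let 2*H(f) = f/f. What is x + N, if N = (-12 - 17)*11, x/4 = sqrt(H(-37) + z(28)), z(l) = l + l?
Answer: -319 + 2*sqrt(226) ≈ -288.93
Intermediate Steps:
H(f) = 1/2 (H(f) = (f/f)/2 = (1/2)*1 = 1/2)
z(l) = 2*l
x = 2*sqrt(226) (x = 4*sqrt(1/2 + 2*28) = 4*sqrt(1/2 + 56) = 4*sqrt(113/2) = 4*(sqrt(226)/2) = 2*sqrt(226) ≈ 30.067)
N = -319 (N = -29*11 = -319)
x + N = 2*sqrt(226) - 319 = -319 + 2*sqrt(226)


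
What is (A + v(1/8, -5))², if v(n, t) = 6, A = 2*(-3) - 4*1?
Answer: 16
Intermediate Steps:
A = -10 (A = -6 - 4 = -10)
(A + v(1/8, -5))² = (-10 + 6)² = (-4)² = 16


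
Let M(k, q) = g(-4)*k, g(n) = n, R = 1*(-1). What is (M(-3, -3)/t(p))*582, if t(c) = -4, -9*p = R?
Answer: -1746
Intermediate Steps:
R = -1
p = ⅑ (p = -⅑*(-1) = ⅑ ≈ 0.11111)
M(k, q) = -4*k
(M(-3, -3)/t(p))*582 = (-4*(-3)/(-4))*582 = (12*(-¼))*582 = -3*582 = -1746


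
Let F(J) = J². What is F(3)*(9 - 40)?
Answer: -279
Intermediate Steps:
F(3)*(9 - 40) = 3²*(9 - 40) = 9*(-31) = -279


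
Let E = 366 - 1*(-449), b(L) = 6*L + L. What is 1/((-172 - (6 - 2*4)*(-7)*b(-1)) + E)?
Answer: 1/741 ≈ 0.0013495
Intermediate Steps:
b(L) = 7*L
E = 815 (E = 366 + 449 = 815)
1/((-172 - (6 - 2*4)*(-7)*b(-1)) + E) = 1/((-172 - (6 - 2*4)*(-7)*7*(-1)) + 815) = 1/((-172 - (6 - 8)*(-7)*(-7)) + 815) = 1/((-172 - (-2*(-7))*(-7)) + 815) = 1/((-172 - 14*(-7)) + 815) = 1/((-172 - 1*(-98)) + 815) = 1/((-172 + 98) + 815) = 1/(-74 + 815) = 1/741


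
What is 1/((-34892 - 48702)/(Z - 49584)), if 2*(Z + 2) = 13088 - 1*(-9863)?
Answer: 76221/167188 ≈ 0.45590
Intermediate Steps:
Z = 22947/2 (Z = -2 + (13088 - 1*(-9863))/2 = -2 + (13088 + 9863)/2 = -2 + (½)*22951 = -2 + 22951/2 = 22947/2 ≈ 11474.)
1/((-34892 - 48702)/(Z - 49584)) = 1/((-34892 - 48702)/(22947/2 - 49584)) = 1/(-83594/(-76221/2)) = 1/(-83594*(-2/76221)) = 1/(167188/76221) = 76221/167188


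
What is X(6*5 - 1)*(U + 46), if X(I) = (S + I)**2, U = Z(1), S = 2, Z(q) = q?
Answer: 45167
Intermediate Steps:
U = 1
X(I) = (2 + I)**2
X(6*5 - 1)*(U + 46) = (2 + (6*5 - 1))**2*(1 + 46) = (2 + (30 - 1))**2*47 = (2 + 29)**2*47 = 31**2*47 = 961*47 = 45167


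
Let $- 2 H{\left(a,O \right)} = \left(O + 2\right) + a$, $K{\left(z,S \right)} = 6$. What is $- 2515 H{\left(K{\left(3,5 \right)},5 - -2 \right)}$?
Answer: $\frac{37725}{2} \approx 18863.0$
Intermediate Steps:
$H{\left(a,O \right)} = -1 - \frac{O}{2} - \frac{a}{2}$ ($H{\left(a,O \right)} = - \frac{\left(O + 2\right) + a}{2} = - \frac{\left(2 + O\right) + a}{2} = - \frac{2 + O + a}{2} = -1 - \frac{O}{2} - \frac{a}{2}$)
$- 2515 H{\left(K{\left(3,5 \right)},5 - -2 \right)} = - 2515 \left(-1 - \frac{5 - -2}{2} - 3\right) = - 2515 \left(-1 - \frac{5 + 2}{2} - 3\right) = - 2515 \left(-1 - \frac{7}{2} - 3\right) = \left(-2515\right) \left(- \frac{15}{2}\right) = \frac{37725}{2}$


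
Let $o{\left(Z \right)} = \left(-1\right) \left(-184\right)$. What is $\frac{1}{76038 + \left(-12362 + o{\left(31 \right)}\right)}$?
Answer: $\frac{1}{63860} \approx 1.5659 \cdot 10^{-5}$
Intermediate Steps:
$o{\left(Z \right)} = 184$
$\frac{1}{76038 + \left(-12362 + o{\left(31 \right)}\right)} = \frac{1}{76038 + \left(-12362 + 184\right)} = \frac{1}{76038 - 12178} = \frac{1}{63860}$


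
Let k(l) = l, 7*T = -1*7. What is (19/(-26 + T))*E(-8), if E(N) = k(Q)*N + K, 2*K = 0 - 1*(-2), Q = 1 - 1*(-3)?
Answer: 589/27 ≈ 21.815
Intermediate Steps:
Q = 4 (Q = 1 + 3 = 4)
T = -1 (T = (-1*7)/7 = (⅐)*(-7) = -1)
K = 1 (K = (0 - 1*(-2))/2 = (0 + 2)/2 = (½)*2 = 1)
E(N) = 1 + 4*N (E(N) = 4*N + 1 = 1 + 4*N)
(19/(-26 + T))*E(-8) = (19/(-26 - 1))*(1 + 4*(-8)) = (19/(-27))*(1 - 32) = -1/27*19*(-31) = -19/27*(-31) = 589/27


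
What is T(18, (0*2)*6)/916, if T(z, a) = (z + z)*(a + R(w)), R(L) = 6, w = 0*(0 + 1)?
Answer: 54/229 ≈ 0.23581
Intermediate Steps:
w = 0 (w = 0*1 = 0)
T(z, a) = 2*z*(6 + a) (T(z, a) = (z + z)*(a + 6) = (2*z)*(6 + a) = 2*z*(6 + a))
T(18, (0*2)*6)/916 = (2*18*(6 + (0*2)*6))/916 = (2*18*(6 + 0*6))*(1/916) = (2*18*(6 + 0))*(1/916) = (2*18*6)*(1/916) = 216*(1/916) = 54/229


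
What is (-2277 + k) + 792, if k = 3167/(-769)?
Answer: -1145132/769 ≈ -1489.1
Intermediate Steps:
k = -3167/769 (k = 3167*(-1/769) = -3167/769 ≈ -4.1183)
(-2277 + k) + 792 = (-2277 - 3167/769) + 792 = -1754180/769 + 792 = -1145132/769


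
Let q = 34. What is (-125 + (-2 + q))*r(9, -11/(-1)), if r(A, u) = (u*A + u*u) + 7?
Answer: -21111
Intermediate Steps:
r(A, u) = 7 + u² + A*u (r(A, u) = (A*u + u²) + 7 = (u² + A*u) + 7 = 7 + u² + A*u)
(-125 + (-2 + q))*r(9, -11/(-1)) = (-125 + (-2 + 34))*(7 + (-11/(-1))² + 9*(-11/(-1))) = (-125 + 32)*(7 + (-11*(-1))² + 9*(-11*(-1))) = -93*(7 + 11² + 9*11) = -93*(7 + 121 + 99) = -93*227 = -21111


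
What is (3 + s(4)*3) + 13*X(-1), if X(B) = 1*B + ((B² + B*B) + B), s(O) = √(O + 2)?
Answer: 3 + 3*√6 ≈ 10.348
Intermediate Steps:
s(O) = √(2 + O)
X(B) = 2*B + 2*B² (X(B) = B + ((B² + B²) + B) = B + (2*B² + B) = B + (B + 2*B²) = 2*B + 2*B²)
(3 + s(4)*3) + 13*X(-1) = (3 + √(2 + 4)*3) + 13*(2*(-1)*(1 - 1)) = (3 + √6*3) + 13*(2*(-1)*0) = (3 + 3*√6) + 13*0 = (3 + 3*√6) + 0 = 3 + 3*√6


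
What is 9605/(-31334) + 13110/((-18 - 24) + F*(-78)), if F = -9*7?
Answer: 30332765/12721604 ≈ 2.3843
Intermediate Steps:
F = -63
9605/(-31334) + 13110/((-18 - 24) + F*(-78)) = 9605/(-31334) + 13110/((-18 - 24) - 63*(-78)) = 9605*(-1/31334) + 13110/(-42 + 4914) = -9605/31334 + 13110/4872 = -9605/31334 + 13110*(1/4872) = -9605/31334 + 2185/812 = 30332765/12721604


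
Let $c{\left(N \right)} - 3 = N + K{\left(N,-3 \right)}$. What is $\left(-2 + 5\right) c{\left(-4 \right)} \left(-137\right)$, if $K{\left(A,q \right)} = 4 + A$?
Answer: $411$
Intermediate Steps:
$c{\left(N \right)} = 7 + 2 N$ ($c{\left(N \right)} = 3 + \left(N + \left(4 + N\right)\right) = 3 + \left(4 + 2 N\right) = 7 + 2 N$)
$\left(-2 + 5\right) c{\left(-4 \right)} \left(-137\right) = \left(-2 + 5\right) \left(7 + 2 \left(-4\right)\right) \left(-137\right) = 3 \left(7 - 8\right) \left(-137\right) = 3 \left(-1\right) \left(-137\right) = \left(-3\right) \left(-137\right) = 411$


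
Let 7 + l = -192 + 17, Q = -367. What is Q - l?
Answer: -185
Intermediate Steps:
l = -182 (l = -7 + (-192 + 17) = -7 - 175 = -182)
Q - l = -367 - 1*(-182) = -367 + 182 = -185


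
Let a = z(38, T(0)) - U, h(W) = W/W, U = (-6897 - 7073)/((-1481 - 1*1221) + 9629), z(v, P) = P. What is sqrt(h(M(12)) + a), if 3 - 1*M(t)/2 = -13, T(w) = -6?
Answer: I*sqrt(143146455)/6927 ≈ 1.7272*I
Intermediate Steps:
M(t) = 32 (M(t) = 6 - 2*(-13) = 6 + 26 = 32)
U = -13970/6927 (U = -13970/((-1481 - 1221) + 9629) = -13970/(-2702 + 9629) = -13970/6927 ≈ -2.0167)
h(W) = 1
a = -27592/6927 (a = -6 - 1*(-13970/6927) = -6 + 13970/6927 = -27592/6927 ≈ -3.9833)
sqrt(h(M(12)) + a) = sqrt(1 - 27592/6927) = sqrt(-20665/6927) = I*sqrt(143146455)/6927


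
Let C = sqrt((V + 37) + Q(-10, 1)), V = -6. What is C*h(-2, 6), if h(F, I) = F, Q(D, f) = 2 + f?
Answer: -2*sqrt(34) ≈ -11.662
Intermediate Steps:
C = sqrt(34) (C = sqrt((-6 + 37) + (2 + 1)) = sqrt(31 + 3) = sqrt(34) ≈ 5.8309)
C*h(-2, 6) = sqrt(34)*(-2) = -2*sqrt(34)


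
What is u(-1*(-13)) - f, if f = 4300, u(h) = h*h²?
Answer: -2103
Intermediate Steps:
u(h) = h³
u(-1*(-13)) - f = (-1*(-13))³ - 1*4300 = 13³ - 4300 = 2197 - 4300 = -2103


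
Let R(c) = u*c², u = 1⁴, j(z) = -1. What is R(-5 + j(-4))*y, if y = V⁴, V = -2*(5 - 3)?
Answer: 9216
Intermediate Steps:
u = 1
V = -4 (V = -2*2 = -4)
y = 256 (y = (-4)⁴ = 256)
R(c) = c² (R(c) = 1*c² = c²)
R(-5 + j(-4))*y = (-5 - 1)²*256 = (-6)²*256 = 36*256 = 9216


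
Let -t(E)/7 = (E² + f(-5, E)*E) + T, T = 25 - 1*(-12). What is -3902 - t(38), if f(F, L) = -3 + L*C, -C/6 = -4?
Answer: 248259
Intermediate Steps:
C = 24 (C = -6*(-4) = 24)
f(F, L) = -3 + 24*L (f(F, L) = -3 + L*24 = -3 + 24*L)
T = 37 (T = 25 + 12 = 37)
t(E) = -259 - 7*E² - 7*E*(-3 + 24*E) (t(E) = -7*((E² + (-3 + 24*E)*E) + 37) = -7*((E² + E*(-3 + 24*E)) + 37) = -7*(37 + E² + E*(-3 + 24*E)) = -259 - 7*E² - 7*E*(-3 + 24*E))
-3902 - t(38) = -3902 - (-259 - 175*38² + 21*38) = -3902 - (-259 - 175*1444 + 798) = -3902 - (-259 - 252700 + 798) = -3902 - 1*(-252161) = -3902 + 252161 = 248259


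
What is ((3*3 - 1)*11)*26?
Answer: 2288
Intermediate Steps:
((3*3 - 1)*11)*26 = ((9 - 1)*11)*26 = (8*11)*26 = 88*26 = 2288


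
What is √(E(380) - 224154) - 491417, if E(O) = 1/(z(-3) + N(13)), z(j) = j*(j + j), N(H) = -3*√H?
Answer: -491417 + I*√(12104313 - 2017386*√13)/(3*√(6 - √13)) ≈ -4.9142e+5 + 473.45*I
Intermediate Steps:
z(j) = 2*j² (z(j) = j*(2*j) = 2*j²)
E(O) = 1/(18 - 3*√13) (E(O) = 1/(2*(-3)² - 3*√13) = 1/(2*9 - 3*√13) = 1/(18 - 3*√13))
√(E(380) - 224154) - 491417 = √((2/23 + √13/69) - 224154) - 491417 = √(-5155540/23 + √13/69) - 491417 = -491417 + √(-5155540/23 + √13/69)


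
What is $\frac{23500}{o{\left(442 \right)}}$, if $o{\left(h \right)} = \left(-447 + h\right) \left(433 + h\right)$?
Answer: $- \frac{188}{35} \approx -5.3714$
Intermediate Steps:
$\frac{23500}{o{\left(442 \right)}} = \frac{23500}{-193551 + 442^{2} - 6188} = \frac{23500}{-193551 + 195364 - 6188} = \frac{23500}{-4375} = 23500 \left(- \frac{1}{4375}\right) = - \frac{188}{35}$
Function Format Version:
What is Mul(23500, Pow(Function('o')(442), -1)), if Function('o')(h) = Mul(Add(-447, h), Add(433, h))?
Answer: Rational(-188, 35) ≈ -5.3714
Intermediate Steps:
Mul(23500, Pow(Function('o')(442), -1)) = Mul(23500, Pow(Add(-193551, Pow(442, 2), Mul(-14, 442)), -1)) = Mul(23500, Pow(Add(-193551, 195364, -6188), -1)) = Mul(23500, Pow(-4375, -1)) = Mul(23500, Rational(-1, 4375)) = Rational(-188, 35)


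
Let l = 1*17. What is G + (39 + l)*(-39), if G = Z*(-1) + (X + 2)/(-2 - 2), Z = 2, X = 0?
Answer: -4373/2 ≈ -2186.5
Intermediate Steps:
G = -5/2 (G = 2*(-1) + (0 + 2)/(-2 - 2) = -2 + 2/(-4) = -2 + 2*(-¼) = -2 - ½ = -5/2 ≈ -2.5000)
l = 17
G + (39 + l)*(-39) = -5/2 + (39 + 17)*(-39) = -5/2 + 56*(-39) = -5/2 - 2184 = -4373/2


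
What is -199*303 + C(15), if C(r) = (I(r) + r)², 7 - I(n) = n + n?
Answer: -60233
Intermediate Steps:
I(n) = 7 - 2*n (I(n) = 7 - (n + n) = 7 - 2*n)
C(r) = (7 - r)² (C(r) = ((7 - 2*r) + r)² = (7 - r)²)
-199*303 + C(15) = -199*303 + (7 - 1*15)² = -60297 + (7 - 15)² = -60297 + (-8)² = -60297 + 64 = -60233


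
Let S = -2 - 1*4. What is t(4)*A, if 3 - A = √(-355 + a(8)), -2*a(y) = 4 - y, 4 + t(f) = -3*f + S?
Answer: -66 + 22*I*√353 ≈ -66.0 + 413.34*I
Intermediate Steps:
S = -6 (S = -2 - 4 = -6)
t(f) = -10 - 3*f (t(f) = -4 + (-3*f - 6) = -4 + (-6 - 3*f) = -10 - 3*f)
a(y) = -2 + y/2 (a(y) = -(4 - y)/2 = -2 + y/2)
A = 3 - I*√353 (A = 3 - √(-355 + (-2 + (½)*8)) = 3 - √(-355 + (-2 + 4)) = 3 - √(-355 + 2) = 3 - √(-353) = 3 - I*√353 ≈ 3.0 - 18.788*I)
t(4)*A = (-10 - 3*4)*(3 - I*√353) = (-10 - 12)*(3 - I*√353) = -22*(3 - I*√353) = -66 + 22*I*√353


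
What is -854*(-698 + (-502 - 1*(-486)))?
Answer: 609756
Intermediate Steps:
-854*(-698 + (-502 - 1*(-486))) = -854*(-698 + (-502 + 486)) = -854*(-698 - 16) = -854*(-714) = 609756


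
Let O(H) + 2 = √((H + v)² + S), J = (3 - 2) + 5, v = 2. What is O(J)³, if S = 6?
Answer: -428 + 82*√70 ≈ 258.06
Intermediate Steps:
J = 6 (J = 1 + 5 = 6)
O(H) = -2 + √(6 + (2 + H)²) (O(H) = -2 + √((H + 2)² + 6) = -2 + √((2 + H)² + 6) = -2 + √(6 + (2 + H)²))
O(J)³ = (-2 + √(6 + (2 + 6)²))³ = (-2 + √(6 + 8²))³ = (-2 + √(6 + 64))³ = (-2 + √70)³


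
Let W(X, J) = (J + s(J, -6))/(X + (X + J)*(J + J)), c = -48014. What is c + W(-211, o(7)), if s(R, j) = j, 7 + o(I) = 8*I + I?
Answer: -843654044/17571 ≈ -48014.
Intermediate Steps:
o(I) = -7 + 9*I (o(I) = -7 + (8*I + I) = -7 + 9*I)
W(X, J) = (-6 + J)/(X + 2*J*(J + X)) (W(X, J) = (J - 6)/(X + (X + J)*(J + J)) = (-6 + J)/(X + (J + X)*(2*J)) = (-6 + J)/(X + 2*J*(J + X)))
c + W(-211, o(7)) = -48014 + (-6 + (-7 + 9*7))/(-211 + 2*(-7 + 9*7)² + 2*(-7 + 9*7)*(-211)) = -48014 + (-6 + (-7 + 63))/(-211 + 2*(-7 + 63)² + 2*(-7 + 63)*(-211)) = -48014 + (-6 + 56)/(-211 + 2*56² + 2*56*(-211)) = -48014 + 50/(-211 + 2*3136 - 23632) = -48014 + 50/(-211 + 6272 - 23632) = -48014 + 50/(-17571) = -48014 - 1/17571*50 = -48014 - 50/17571 = -843654044/17571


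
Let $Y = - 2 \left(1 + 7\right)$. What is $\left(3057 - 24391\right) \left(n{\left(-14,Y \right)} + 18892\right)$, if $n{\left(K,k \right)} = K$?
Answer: $-402743252$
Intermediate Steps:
$Y = -16$ ($Y = \left(-2\right) 8 = -16$)
$\left(3057 - 24391\right) \left(n{\left(-14,Y \right)} + 18892\right) = \left(3057 - 24391\right) \left(-14 + 18892\right) = \left(-21334\right) 18878 = -402743252$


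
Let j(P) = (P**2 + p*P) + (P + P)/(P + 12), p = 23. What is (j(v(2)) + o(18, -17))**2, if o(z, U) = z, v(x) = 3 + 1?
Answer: 64009/4 ≈ 16002.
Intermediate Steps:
v(x) = 4
j(P) = P**2 + 23*P + 2*P/(12 + P) (j(P) = (P**2 + 23*P) + (P + P)/(P + 12) = (P**2 + 23*P) + (2*P)/(12 + P) = (P**2 + 23*P) + 2*P/(12 + P) = P**2 + 23*P + 2*P/(12 + P))
(j(v(2)) + o(18, -17))**2 = (4*(278 + 4**2 + 35*4)/(12 + 4) + 18)**2 = (4*(278 + 16 + 140)/16 + 18)**2 = (4*(1/16)*434 + 18)**2 = (217/2 + 18)**2 = (253/2)**2 = 64009/4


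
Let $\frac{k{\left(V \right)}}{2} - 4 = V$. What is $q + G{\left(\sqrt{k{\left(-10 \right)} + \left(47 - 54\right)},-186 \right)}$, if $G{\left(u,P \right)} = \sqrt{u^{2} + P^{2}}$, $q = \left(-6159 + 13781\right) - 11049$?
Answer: $-3427 + \sqrt{34577} \approx -3241.1$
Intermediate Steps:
$q = -3427$ ($q = 7622 - 11049 = -3427$)
$k{\left(V \right)} = 8 + 2 V$
$G{\left(u,P \right)} = \sqrt{P^{2} + u^{2}}$
$q + G{\left(\sqrt{k{\left(-10 \right)} + \left(47 - 54\right)},-186 \right)} = -3427 + \sqrt{\left(-186\right)^{2} + \left(\sqrt{\left(8 + 2 \left(-10\right)\right) + \left(47 - 54\right)}\right)^{2}} = -3427 + \sqrt{34596 + \left(\sqrt{\left(8 - 20\right) - 7}\right)^{2}} = -3427 + \sqrt{34596 + \left(\sqrt{-12 - 7}\right)^{2}} = -3427 + \sqrt{34596 + \left(\sqrt{-19}\right)^{2}} = -3427 + \sqrt{34596 + \left(i \sqrt{19}\right)^{2}} = -3427 + \sqrt{34596 - 19} = -3427 + \sqrt{34577}$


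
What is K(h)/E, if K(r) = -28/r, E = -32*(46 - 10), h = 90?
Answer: 7/25920 ≈ 0.00027006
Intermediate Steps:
E = -1152 (E = -32*36 = -1152)
K(h)/E = -28/90/(-1152) = -28*1/90*(-1/1152) = -14/45*(-1/1152) = 7/25920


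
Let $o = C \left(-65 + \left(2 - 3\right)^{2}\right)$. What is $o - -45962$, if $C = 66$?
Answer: $41738$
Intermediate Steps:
$o = -4224$ ($o = 66 \left(-65 + \left(2 - 3\right)^{2}\right) = 66 \left(-65 + \left(-1\right)^{2}\right) = 66 \left(-65 + 1\right) = 66 \left(-64\right) = -4224$)
$o - -45962 = -4224 - -45962 = -4224 + 45962 = 41738$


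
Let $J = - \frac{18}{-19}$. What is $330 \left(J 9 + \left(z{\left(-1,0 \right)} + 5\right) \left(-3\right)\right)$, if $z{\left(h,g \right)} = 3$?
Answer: $- \frac{97020}{19} \approx -5106.3$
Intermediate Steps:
$J = \frac{18}{19}$ ($J = \left(-18\right) \left(- \frac{1}{19}\right) = \frac{18}{19} \approx 0.94737$)
$330 \left(J 9 + \left(z{\left(-1,0 \right)} + 5\right) \left(-3\right)\right) = 330 \left(\frac{18}{19} \cdot 9 + \left(3 + 5\right) \left(-3\right)\right) = 330 \left(\frac{162}{19} + 8 \left(-3\right)\right) = 330 \left(\frac{162}{19} - 24\right) = 330 \left(- \frac{294}{19}\right) = - \frac{97020}{19}$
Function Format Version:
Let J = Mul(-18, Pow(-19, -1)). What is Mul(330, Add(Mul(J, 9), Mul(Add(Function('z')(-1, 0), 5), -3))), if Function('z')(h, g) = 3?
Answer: Rational(-97020, 19) ≈ -5106.3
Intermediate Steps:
J = Rational(18, 19) (J = Mul(-18, Rational(-1, 19)) = Rational(18, 19) ≈ 0.94737)
Mul(330, Add(Mul(J, 9), Mul(Add(Function('z')(-1, 0), 5), -3))) = Mul(330, Add(Mul(Rational(18, 19), 9), Mul(Add(3, 5), -3))) = Mul(330, Add(Rational(162, 19), Mul(8, -3))) = Mul(330, Add(Rational(162, 19), -24)) = Mul(330, Rational(-294, 19)) = Rational(-97020, 19)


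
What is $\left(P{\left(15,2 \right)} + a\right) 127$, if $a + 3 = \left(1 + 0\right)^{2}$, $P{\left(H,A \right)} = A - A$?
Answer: $-254$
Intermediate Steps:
$P{\left(H,A \right)} = 0$
$a = -2$ ($a = -3 + \left(1 + 0\right)^{2} = -3 + 1^{2} = -3 + 1 = -2$)
$\left(P{\left(15,2 \right)} + a\right) 127 = \left(0 - 2\right) 127 = \left(-2\right) 127 = -254$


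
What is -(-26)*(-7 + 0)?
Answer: -182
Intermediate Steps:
-(-26)*(-7 + 0) = -(-26)*(-7) = -1*182 = -182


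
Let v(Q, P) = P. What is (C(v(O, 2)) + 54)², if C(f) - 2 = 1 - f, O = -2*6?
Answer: 3025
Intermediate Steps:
O = -12
C(f) = 3 - f (C(f) = 2 + (1 - f) = 3 - f)
(C(v(O, 2)) + 54)² = ((3 - 1*2) + 54)² = ((3 - 2) + 54)² = (1 + 54)² = 55² = 3025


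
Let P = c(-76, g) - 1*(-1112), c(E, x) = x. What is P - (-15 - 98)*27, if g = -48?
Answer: 4115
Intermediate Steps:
P = 1064 (P = -48 - 1*(-1112) = -48 + 1112 = 1064)
P - (-15 - 98)*27 = 1064 - (-15 - 98)*27 = 1064 - (-113)*27 = 1064 - 1*(-3051) = 1064 + 3051 = 4115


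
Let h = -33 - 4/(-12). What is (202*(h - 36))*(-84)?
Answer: 1165136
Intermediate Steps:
h = -98/3 (h = -33 - 4*(-1/12) = -33 + ⅓ = -98/3 ≈ -32.667)
(202*(h - 36))*(-84) = (202*(-98/3 - 36))*(-84) = (202*(-206/3))*(-84) = -41612/3*(-84) = 1165136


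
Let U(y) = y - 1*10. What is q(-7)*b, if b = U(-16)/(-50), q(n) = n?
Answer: -91/25 ≈ -3.6400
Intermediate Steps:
U(y) = -10 + y (U(y) = y - 10 = -10 + y)
b = 13/25 (b = (-10 - 16)/(-50) = -26*(-1/50) = 13/25 ≈ 0.52000)
q(-7)*b = -7*13/25 = -91/25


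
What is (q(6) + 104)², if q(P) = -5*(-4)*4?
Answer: 33856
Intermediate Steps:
q(P) = 80 (q(P) = 20*4 = 80)
(q(6) + 104)² = (80 + 104)² = 184² = 33856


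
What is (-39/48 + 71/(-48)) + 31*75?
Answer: 55745/24 ≈ 2322.7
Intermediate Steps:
(-39/48 + 71/(-48)) + 31*75 = (-39*1/48 + 71*(-1/48)) + 2325 = (-13/16 - 71/48) + 2325 = -55/24 + 2325 = 55745/24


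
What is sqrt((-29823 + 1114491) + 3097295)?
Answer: sqrt(4181963) ≈ 2045.0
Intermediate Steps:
sqrt((-29823 + 1114491) + 3097295) = sqrt(1084668 + 3097295) = sqrt(4181963)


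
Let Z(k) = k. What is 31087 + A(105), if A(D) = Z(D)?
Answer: 31192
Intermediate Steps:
A(D) = D
31087 + A(105) = 31087 + 105 = 31192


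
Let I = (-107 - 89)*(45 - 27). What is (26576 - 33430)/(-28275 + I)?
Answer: 6854/31803 ≈ 0.21551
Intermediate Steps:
I = -3528 (I = -196*18 = -3528)
(26576 - 33430)/(-28275 + I) = (26576 - 33430)/(-28275 - 3528) = -6854/(-31803) = -6854*(-1/31803) = 6854/31803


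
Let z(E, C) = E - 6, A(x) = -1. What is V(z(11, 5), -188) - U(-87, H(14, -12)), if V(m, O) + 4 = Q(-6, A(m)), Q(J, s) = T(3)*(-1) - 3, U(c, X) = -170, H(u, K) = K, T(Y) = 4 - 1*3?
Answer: 162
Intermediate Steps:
T(Y) = 1 (T(Y) = 4 - 3 = 1)
z(E, C) = -6 + E
Q(J, s) = -4 (Q(J, s) = 1*(-1) - 3 = -1 - 3 = -4)
V(m, O) = -8 (V(m, O) = -4 - 4 = -8)
V(z(11, 5), -188) - U(-87, H(14, -12)) = -8 - 1*(-170) = -8 + 170 = 162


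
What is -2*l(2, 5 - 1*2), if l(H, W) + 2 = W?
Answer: -2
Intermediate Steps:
l(H, W) = -2 + W
-2*l(2, 5 - 1*2) = -2*(-2 + (5 - 1*2)) = -2*(-2 + (5 - 2)) = -2*(-2 + 3) = -2*1 = -2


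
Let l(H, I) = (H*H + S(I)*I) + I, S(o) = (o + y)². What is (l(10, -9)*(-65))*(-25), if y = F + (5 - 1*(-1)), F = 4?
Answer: 133250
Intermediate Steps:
y = 10 (y = 4 + (5 - 1*(-1)) = 4 + (5 + 1) = 4 + 6 = 10)
S(o) = (10 + o)² (S(o) = (o + 10)² = (10 + o)²)
l(H, I) = I + H² + I*(10 + I)² (l(H, I) = (H*H + (10 + I)²*I) + I = (H² + I*(10 + I)²) + I = I + H² + I*(10 + I)²)
(l(10, -9)*(-65))*(-25) = ((-9 + 10² - 9*(10 - 9)²)*(-65))*(-25) = ((-9 + 100 - 9*1²)*(-65))*(-25) = ((-9 + 100 - 9*1)*(-65))*(-25) = ((-9 + 100 - 9)*(-65))*(-25) = (82*(-65))*(-25) = -5330*(-25) = 133250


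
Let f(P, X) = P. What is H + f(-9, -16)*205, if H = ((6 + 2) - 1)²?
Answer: -1796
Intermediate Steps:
H = 49 (H = (8 - 1)² = 7² = 49)
H + f(-9, -16)*205 = 49 - 9*205 = 49 - 1845 = -1796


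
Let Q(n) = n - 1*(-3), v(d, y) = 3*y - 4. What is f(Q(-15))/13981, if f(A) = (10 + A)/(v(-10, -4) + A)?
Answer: 1/195734 ≈ 5.1090e-6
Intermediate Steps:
v(d, y) = -4 + 3*y
Q(n) = 3 + n (Q(n) = n + 3 = 3 + n)
f(A) = (10 + A)/(-16 + A) (f(A) = (10 + A)/((-4 + 3*(-4)) + A) = (10 + A)/((-4 - 12) + A) = (10 + A)/(-16 + A))
f(Q(-15))/13981 = ((10 + (3 - 15))/(-16 + (3 - 15)))/13981 = ((10 - 12)/(-16 - 12))*(1/13981) = (-2/(-28))*(1/13981) = -1/28*(-2)*(1/13981) = (1/14)*(1/13981) = 1/195734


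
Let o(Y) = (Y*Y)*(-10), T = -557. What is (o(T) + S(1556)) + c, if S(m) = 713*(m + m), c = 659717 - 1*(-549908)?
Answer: 325991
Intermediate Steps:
o(Y) = -10*Y² (o(Y) = Y²*(-10) = -10*Y²)
c = 1209625 (c = 659717 + 549908 = 1209625)
S(m) = 1426*m (S(m) = 713*(2*m) = 1426*m)
(o(T) + S(1556)) + c = (-10*(-557)² + 1426*1556) + 1209625 = (-10*310249 + 2218856) + 1209625 = (-3102490 + 2218856) + 1209625 = -883634 + 1209625 = 325991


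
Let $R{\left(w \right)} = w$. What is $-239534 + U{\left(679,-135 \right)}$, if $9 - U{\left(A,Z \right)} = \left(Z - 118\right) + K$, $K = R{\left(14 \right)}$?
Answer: $-239286$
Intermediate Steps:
$K = 14$
$U{\left(A,Z \right)} = 113 - Z$ ($U{\left(A,Z \right)} = 9 - \left(\left(Z - 118\right) + 14\right) = 9 - \left(\left(-118 + Z\right) + 14\right) = 9 - \left(-104 + Z\right) = 113 - Z$)
$-239534 + U{\left(679,-135 \right)} = -239534 + \left(113 - -135\right) = -239534 + \left(113 + 135\right) = -239534 + 248 = -239286$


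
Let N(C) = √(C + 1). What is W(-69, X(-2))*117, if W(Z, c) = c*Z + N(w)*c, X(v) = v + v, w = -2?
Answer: 32292 - 468*I ≈ 32292.0 - 468.0*I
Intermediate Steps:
N(C) = √(1 + C)
X(v) = 2*v
W(Z, c) = I*c + Z*c (W(Z, c) = c*Z + √(1 - 2)*c = Z*c + √(-1)*c = Z*c + I*c = I*c + Z*c)
W(-69, X(-2))*117 = ((2*(-2))*(I - 69))*117 = -4*(-69 + I)*117 = (276 - 4*I)*117 = 32292 - 468*I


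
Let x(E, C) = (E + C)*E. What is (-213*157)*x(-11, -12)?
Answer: -8460573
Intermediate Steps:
x(E, C) = E*(C + E) (x(E, C) = (C + E)*E = E*(C + E))
(-213*157)*x(-11, -12) = (-213*157)*(-11*(-12 - 11)) = -(-367851)*(-23) = -33441*253 = -8460573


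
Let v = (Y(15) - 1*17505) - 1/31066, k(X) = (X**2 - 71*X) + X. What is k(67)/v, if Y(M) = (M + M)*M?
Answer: 6244266/529830631 ≈ 0.011785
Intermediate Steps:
Y(M) = 2*M**2 (Y(M) = (2*M)*M = 2*M**2)
k(X) = X**2 - 70*X
v = -529830631/31066 (v = (2*15**2 - 1*17505) - 1/31066 = (2*225 - 17505) - 1*1/31066 = (450 - 17505) - 1/31066 = -17055 - 1/31066 = -529830631/31066 ≈ -17055.)
k(67)/v = (67*(-70 + 67))/(-529830631/31066) = (67*(-3))*(-31066/529830631) = -201*(-31066/529830631) = 6244266/529830631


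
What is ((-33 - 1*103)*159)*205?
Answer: -4432920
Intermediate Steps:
((-33 - 1*103)*159)*205 = ((-33 - 103)*159)*205 = -136*159*205 = -21624*205 = -4432920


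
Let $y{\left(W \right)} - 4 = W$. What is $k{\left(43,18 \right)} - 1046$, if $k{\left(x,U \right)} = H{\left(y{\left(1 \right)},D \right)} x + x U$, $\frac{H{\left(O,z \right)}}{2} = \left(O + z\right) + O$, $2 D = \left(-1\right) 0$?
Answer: $588$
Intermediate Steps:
$y{\left(W \right)} = 4 + W$
$D = 0$ ($D = \frac{\left(-1\right) 0}{2} = \frac{1}{2} \cdot 0 = 0$)
$H{\left(O,z \right)} = 2 z + 4 O$ ($H{\left(O,z \right)} = 2 \left(\left(O + z\right) + O\right) = 2 \left(z + 2 O\right) = 2 z + 4 O$)
$k{\left(x,U \right)} = 20 x + U x$ ($k{\left(x,U \right)} = \left(2 \cdot 0 + 4 \left(4 + 1\right)\right) x + x U = \left(0 + 4 \cdot 5\right) x + U x = \left(0 + 20\right) x + U x = 20 x + U x$)
$k{\left(43,18 \right)} - 1046 = 43 \left(20 + 18\right) - 1046 = 43 \cdot 38 - 1046 = 1634 - 1046 = 588$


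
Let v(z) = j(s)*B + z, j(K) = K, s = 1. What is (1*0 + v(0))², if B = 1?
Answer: 1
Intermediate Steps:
v(z) = 1 + z (v(z) = 1*1 + z = 1 + z)
(1*0 + v(0))² = (1*0 + (1 + 0))² = (0 + 1)² = 1² = 1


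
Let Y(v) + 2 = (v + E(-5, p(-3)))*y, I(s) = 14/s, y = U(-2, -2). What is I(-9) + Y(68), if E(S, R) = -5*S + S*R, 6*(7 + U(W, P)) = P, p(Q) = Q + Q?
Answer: -8150/9 ≈ -905.56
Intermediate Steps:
p(Q) = 2*Q
U(W, P) = -7 + P/6
y = -22/3 (y = -7 + (1/6)*(-2) = -7 - 1/3 = -22/3 ≈ -7.3333)
E(S, R) = -5*S + R*S
Y(v) = -1216/3 - 22*v/3 (Y(v) = -2 + (v - 5*(-5 + 2*(-3)))*(-22/3) = -2 + (v - 5*(-5 - 6))*(-22/3) = -2 + (v - 5*(-11))*(-22/3) = -2 + (v + 55)*(-22/3) = -2 + (55 + v)*(-22/3) = -2 + (-1210/3 - 22*v/3) = -1216/3 - 22*v/3)
I(-9) + Y(68) = 14/(-9) + (-1216/3 - 22/3*68) = 14*(-1/9) + (-1216/3 - 1496/3) = -14/9 - 904 = -8150/9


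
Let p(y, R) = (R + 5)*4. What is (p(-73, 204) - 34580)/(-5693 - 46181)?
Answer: 456/701 ≈ 0.65050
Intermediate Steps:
p(y, R) = 20 + 4*R (p(y, R) = (5 + R)*4 = 20 + 4*R)
(p(-73, 204) - 34580)/(-5693 - 46181) = ((20 + 4*204) - 34580)/(-5693 - 46181) = ((20 + 816) - 34580)/(-51874) = (836 - 34580)*(-1/51874) = -33744*(-1/51874) = 456/701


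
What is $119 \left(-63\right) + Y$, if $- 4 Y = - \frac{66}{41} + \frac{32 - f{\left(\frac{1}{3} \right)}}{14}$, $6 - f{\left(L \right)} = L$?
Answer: $- \frac{51639803}{6888} \approx -7497.1$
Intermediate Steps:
$f{\left(L \right)} = 6 - L$
$Y = - \frac{467}{6888}$ ($Y = - \frac{- \frac{66}{41} + \frac{32 - \left(6 - \frac{1}{3}\right)}{14}}{4} = - \frac{\left(-66\right) \frac{1}{41} + \left(32 - \left(6 - \frac{1}{3}\right)\right) \frac{1}{14}}{4} = - \frac{- \frac{66}{41} + \left(32 - \left(6 - \frac{1}{3}\right)\right) \frac{1}{14}}{4} = - \frac{- \frac{66}{41} + \left(32 - \frac{17}{3}\right) \frac{1}{14}}{4} = - \frac{- \frac{66}{41} + \frac{79}{3} \cdot \frac{1}{14}}{4} = - \frac{- \frac{66}{41} + \frac{79}{42}}{4} = \left(- \frac{1}{4}\right) \frac{467}{1722} = - \frac{467}{6888} \approx -0.067799$)
$119 \left(-63\right) + Y = 119 \left(-63\right) - \frac{467}{6888} = -7497 - \frac{467}{6888} = - \frac{51639803}{6888}$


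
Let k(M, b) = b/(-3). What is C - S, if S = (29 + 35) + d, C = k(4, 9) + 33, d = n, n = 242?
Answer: -276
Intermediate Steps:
d = 242
k(M, b) = -b/3 (k(M, b) = b*(-⅓) = -b/3)
C = 30 (C = -⅓*9 + 33 = -3 + 33 = 30)
S = 306 (S = (29 + 35) + 242 = 64 + 242 = 306)
C - S = 30 - 1*306 = 30 - 306 = -276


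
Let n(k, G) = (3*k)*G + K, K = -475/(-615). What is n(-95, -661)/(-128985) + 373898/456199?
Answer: -927768518872/1447533569169 ≈ -0.64093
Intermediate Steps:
K = 95/123 (K = -475*(-1/615) = 95/123 ≈ 0.77236)
n(k, G) = 95/123 + 3*G*k (n(k, G) = (3*k)*G + 95/123 = 3*G*k + 95/123 = 95/123 + 3*G*k)
n(-95, -661)/(-128985) + 373898/456199 = (95/123 + 3*(-661)*(-95))/(-128985) + 373898/456199 = (95/123 + 188385)*(-1/128985) + 373898*(1/456199) = (23171450/123)*(-1/128985) + 373898/456199 = -4634290/3173031 + 373898/456199 = -927768518872/1447533569169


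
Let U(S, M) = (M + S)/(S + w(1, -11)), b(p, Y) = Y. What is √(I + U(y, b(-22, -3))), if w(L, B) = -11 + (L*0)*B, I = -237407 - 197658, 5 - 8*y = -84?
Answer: 50*I*√174 ≈ 659.54*I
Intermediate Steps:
y = 89/8 (y = 5/8 - ⅛*(-84) = 5/8 + 21/2 = 89/8 ≈ 11.125)
I = -435065
w(L, B) = -11 (w(L, B) = -11 + 0*B = -11 + 0 = -11)
U(S, M) = (M + S)/(-11 + S) (U(S, M) = (M + S)/(S - 11) = (M + S)/(-11 + S))
√(I + U(y, b(-22, -3))) = √(-435065 + (-3 + 89/8)/(-11 + 89/8)) = √(-435065 + (65/8)/(⅛)) = √(-435065 + 8*(65/8)) = √(-435065 + 65) = √(-435000) = 50*I*√174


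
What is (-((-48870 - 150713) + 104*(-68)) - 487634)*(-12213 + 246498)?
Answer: -65829165015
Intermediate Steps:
(-((-48870 - 150713) + 104*(-68)) - 487634)*(-12213 + 246498) = (-(-199583 - 7072) - 487634)*234285 = (-1*(-206655) - 487634)*234285 = (206655 - 487634)*234285 = -280979*234285 = -65829165015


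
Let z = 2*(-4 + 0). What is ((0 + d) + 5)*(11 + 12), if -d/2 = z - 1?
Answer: 529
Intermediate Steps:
z = -8 (z = 2*(-4) = -8)
d = 18 (d = -2*(-8 - 1) = -2*(-9) = 18)
((0 + d) + 5)*(11 + 12) = ((0 + 18) + 5)*(11 + 12) = (18 + 5)*23 = 23*23 = 529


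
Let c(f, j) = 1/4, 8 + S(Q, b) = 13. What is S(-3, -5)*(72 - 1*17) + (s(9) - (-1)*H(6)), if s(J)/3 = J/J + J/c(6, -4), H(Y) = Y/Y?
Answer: 387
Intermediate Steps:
H(Y) = 1
S(Q, b) = 5 (S(Q, b) = -8 + 13 = 5)
c(f, j) = ¼
s(J) = 3 + 12*J (s(J) = 3*(J/J + J/(¼)) = 3*(1 + J*4) = 3*(1 + 4*J) = 3 + 12*J)
S(-3, -5)*(72 - 1*17) + (s(9) - (-1)*H(6)) = 5*(72 - 1*17) + ((3 + 12*9) - (-1)) = 5*(72 - 17) + ((3 + 108) - 1*(-1)) = 5*55 + (111 + 1) = 275 + 112 = 387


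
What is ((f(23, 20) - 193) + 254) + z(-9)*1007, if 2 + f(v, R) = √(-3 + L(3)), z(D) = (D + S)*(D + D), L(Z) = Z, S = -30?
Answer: 706973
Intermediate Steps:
z(D) = 2*D*(-30 + D) (z(D) = (D - 30)*(D + D) = (-30 + D)*(2*D) = 2*D*(-30 + D))
f(v, R) = -2 (f(v, R) = -2 + √(-3 + 3) = -2 + √0 = -2 + 0 = -2)
((f(23, 20) - 193) + 254) + z(-9)*1007 = ((-2 - 193) + 254) + (2*(-9)*(-30 - 9))*1007 = (-195 + 254) + (2*(-9)*(-39))*1007 = 59 + 702*1007 = 59 + 706914 = 706973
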